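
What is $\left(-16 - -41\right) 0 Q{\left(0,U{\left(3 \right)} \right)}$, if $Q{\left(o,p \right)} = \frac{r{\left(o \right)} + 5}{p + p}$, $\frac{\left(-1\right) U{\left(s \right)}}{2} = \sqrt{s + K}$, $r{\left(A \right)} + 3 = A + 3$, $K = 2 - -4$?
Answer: $0$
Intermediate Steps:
$K = 6$ ($K = 2 + 4 = 6$)
$r{\left(A \right)} = A$ ($r{\left(A \right)} = -3 + \left(A + 3\right) = -3 + \left(3 + A\right) = A$)
$U{\left(s \right)} = - 2 \sqrt{6 + s}$ ($U{\left(s \right)} = - 2 \sqrt{s + 6} = - 2 \sqrt{6 + s}$)
$Q{\left(o,p \right)} = \frac{5 + o}{2 p}$ ($Q{\left(o,p \right)} = \frac{o + 5}{p + p} = \frac{5 + o}{2 p}$)
$\left(-16 - -41\right) 0 Q{\left(0,U{\left(3 \right)} \right)} = \left(-16 - -41\right) 0 \frac{5 + 0}{2 \left(- 2 \sqrt{6 + 3}\right)} = \left(-16 + 41\right) 0 \cdot \frac{1}{2} \frac{1}{\left(-2\right) \sqrt{9}} \cdot 5 = 25 \cdot 0 \cdot \frac{1}{2} \frac{1}{\left(-2\right) 3} \cdot 5 = 0 \cdot \frac{1}{2} \frac{1}{-6} \cdot 5 = 0 \cdot \frac{1}{2} \left(- \frac{1}{6}\right) 5 = 0 \left(- \frac{5}{12}\right) = 0$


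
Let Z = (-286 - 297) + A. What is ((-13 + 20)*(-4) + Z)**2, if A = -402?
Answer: 1026169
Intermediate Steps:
Z = -985 (Z = (-286 - 297) - 402 = -583 - 402 = -985)
((-13 + 20)*(-4) + Z)**2 = ((-13 + 20)*(-4) - 985)**2 = (7*(-4) - 985)**2 = (-28 - 985)**2 = (-1013)**2 = 1026169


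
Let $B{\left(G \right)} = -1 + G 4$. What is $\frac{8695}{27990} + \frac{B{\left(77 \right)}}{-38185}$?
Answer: $\frac{64685129}{213759630} \approx 0.30261$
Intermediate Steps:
$B{\left(G \right)} = -1 + 4 G$
$\frac{8695}{27990} + \frac{B{\left(77 \right)}}{-38185} = \frac{8695}{27990} + \frac{-1 + 4 \cdot 77}{-38185} = 8695 \cdot \frac{1}{27990} + \left(-1 + 308\right) \left(- \frac{1}{38185}\right) = \frac{1739}{5598} + 307 \left(- \frac{1}{38185}\right) = \frac{1739}{5598} - \frac{307}{38185} = \frac{64685129}{213759630}$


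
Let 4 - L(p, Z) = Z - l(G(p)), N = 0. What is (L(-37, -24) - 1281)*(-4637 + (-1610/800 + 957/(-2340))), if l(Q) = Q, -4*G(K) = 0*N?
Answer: 3627433747/624 ≈ 5.8132e+6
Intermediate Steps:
G(K) = 0 (G(K) = -0*0 = -1/4*0 = 0)
L(p, Z) = 4 - Z (L(p, Z) = 4 - (Z - 1*0) = 4 - (Z + 0) = 4 - Z)
(L(-37, -24) - 1281)*(-4637 + (-1610/800 + 957/(-2340))) = ((4 - 1*(-24)) - 1281)*(-4637 + (-1610/800 + 957/(-2340))) = ((4 + 24) - 1281)*(-4637 + (-1610*1/800 + 957*(-1/2340))) = (28 - 1281)*(-4637 + (-161/80 - 319/780)) = -1253*(-4637 - 1511/624) = -1253*(-2894999/624) = 3627433747/624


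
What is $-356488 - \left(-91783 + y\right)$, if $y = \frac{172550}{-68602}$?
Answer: $- \frac{9079559930}{34301} \approx -2.647 \cdot 10^{5}$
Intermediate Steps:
$y = - \frac{86275}{34301}$ ($y = 172550 \left(- \frac{1}{68602}\right) = - \frac{86275}{34301} \approx -2.5152$)
$-356488 - \left(-91783 + y\right) = -356488 - \left(-91783 - \frac{86275}{34301}\right) = -356488 - - \frac{3148334958}{34301} = -356488 + \frac{3148334958}{34301} = - \frac{9079559930}{34301}$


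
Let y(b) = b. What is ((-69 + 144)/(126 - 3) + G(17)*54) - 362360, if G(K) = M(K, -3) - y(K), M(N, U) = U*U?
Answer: -14874447/41 ≈ -3.6279e+5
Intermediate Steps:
M(N, U) = U**2
G(K) = 9 - K (G(K) = (-3)**2 - K = 9 - K)
((-69 + 144)/(126 - 3) + G(17)*54) - 362360 = ((-69 + 144)/(126 - 3) + (9 - 1*17)*54) - 362360 = (75/123 + (9 - 17)*54) - 362360 = (75*(1/123) - 8*54) - 362360 = (25/41 - 432) - 362360 = -17687/41 - 362360 = -14874447/41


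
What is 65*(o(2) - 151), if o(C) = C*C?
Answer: -9555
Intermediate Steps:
o(C) = C²
65*(o(2) - 151) = 65*(2² - 151) = 65*(4 - 151) = 65*(-147) = -9555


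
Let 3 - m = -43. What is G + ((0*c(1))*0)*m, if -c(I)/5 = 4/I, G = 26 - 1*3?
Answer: 23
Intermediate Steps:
G = 23 (G = 26 - 3 = 23)
c(I) = -20/I
m = 46 (m = 3 - 1*(-43) = 3 + 43 = 46)
G + ((0*c(1))*0)*m = 23 + ((0*(-20/1))*0)*46 = 23 + ((0*(-20*1))*0)*46 = 23 + ((0*(-20))*0)*46 = 23 + (0*0)*46 = 23 + 0*46 = 23 + 0 = 23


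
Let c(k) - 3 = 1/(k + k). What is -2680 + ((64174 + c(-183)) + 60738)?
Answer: 44738009/366 ≈ 1.2224e+5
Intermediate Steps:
c(k) = 3 + 1/(2*k) (c(k) = 3 + 1/(k + k) = 3 + 1/(2*k))
-2680 + ((64174 + c(-183)) + 60738) = -2680 + ((64174 + (3 + (½)/(-183))) + 60738) = -2680 + ((64174 + (3 + (½)*(-1/183))) + 60738) = -2680 + ((64174 + (3 - 1/366)) + 60738) = -2680 + ((64174 + 1097/366) + 60738) = -2680 + (23488781/366 + 60738) = -2680 + 45718889/366 = 44738009/366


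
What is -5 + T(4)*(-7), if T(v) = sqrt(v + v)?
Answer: -5 - 14*sqrt(2) ≈ -24.799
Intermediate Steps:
T(v) = sqrt(2)*sqrt(v) (T(v) = sqrt(2*v) = sqrt(2)*sqrt(v))
-5 + T(4)*(-7) = -5 + (sqrt(2)*sqrt(4))*(-7) = -5 + (sqrt(2)*2)*(-7) = -5 + (2*sqrt(2))*(-7) = -5 - 14*sqrt(2)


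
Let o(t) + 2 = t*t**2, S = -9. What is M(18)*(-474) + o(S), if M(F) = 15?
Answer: -7841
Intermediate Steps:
o(t) = -2 + t**3 (o(t) = -2 + t*t**2 = -2 + t**3)
M(18)*(-474) + o(S) = 15*(-474) + (-2 + (-9)**3) = -7110 + (-2 - 729) = -7110 - 731 = -7841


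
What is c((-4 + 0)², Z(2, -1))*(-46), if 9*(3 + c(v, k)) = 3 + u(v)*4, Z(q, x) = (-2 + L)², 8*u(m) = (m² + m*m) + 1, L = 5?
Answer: -3565/3 ≈ -1188.3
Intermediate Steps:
u(m) = ⅛ + m²/4 (u(m) = ((m² + m*m) + 1)/8 = ((m² + m²) + 1)/8 = (2*m² + 1)/8 = (1 + 2*m²)/8 = ⅛ + m²/4)
Z(q, x) = 9 (Z(q, x) = (-2 + 5)² = 3² = 9)
c(v, k) = -47/18 + v²/9 (c(v, k) = -3 + (3 + (⅛ + v²/4)*4)/9 = -3 + (3 + (½ + v²))/9 = -3 + (7/2 + v²)/9 = -3 + (7/18 + v²/9) = -47/18 + v²/9)
c((-4 + 0)², Z(2, -1))*(-46) = (-47/18 + ((-4 + 0)²)²/9)*(-46) = (-47/18 + ((-4)²)²/9)*(-46) = (-47/18 + (⅑)*16²)*(-46) = (-47/18 + (⅑)*256)*(-46) = (-47/18 + 256/9)*(-46) = (155/6)*(-46) = -3565/3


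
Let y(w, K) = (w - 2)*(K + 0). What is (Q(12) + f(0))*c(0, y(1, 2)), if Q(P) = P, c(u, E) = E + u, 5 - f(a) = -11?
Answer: -56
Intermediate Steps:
f(a) = 16 (f(a) = 5 - 1*(-11) = 5 + 11 = 16)
y(w, K) = K*(-2 + w) (y(w, K) = (-2 + w)*K = K*(-2 + w))
(Q(12) + f(0))*c(0, y(1, 2)) = (12 + 16)*(2*(-2 + 1) + 0) = 28*(2*(-1) + 0) = 28*(-2 + 0) = 28*(-2) = -56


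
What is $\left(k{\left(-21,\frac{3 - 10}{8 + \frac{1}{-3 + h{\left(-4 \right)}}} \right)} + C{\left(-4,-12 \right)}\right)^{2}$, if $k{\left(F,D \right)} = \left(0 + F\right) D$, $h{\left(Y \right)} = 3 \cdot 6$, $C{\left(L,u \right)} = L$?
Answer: $\frac{2961841}{14641} \approx 202.3$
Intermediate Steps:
$h{\left(Y \right)} = 18$
$k{\left(F,D \right)} = D F$ ($k{\left(F,D \right)} = F D = D F$)
$\left(k{\left(-21,\frac{3 - 10}{8 + \frac{1}{-3 + h{\left(-4 \right)}}} \right)} + C{\left(-4,-12 \right)}\right)^{2} = \left(\frac{3 - 10}{8 + \frac{1}{-3 + 18}} \left(-21\right) - 4\right)^{2} = \left(- \frac{7}{8 + \frac{1}{15}} \left(-21\right) - 4\right)^{2} = \left(- \frac{7}{\frac{121}{15}} \left(-21\right) - 4\right)^{2} = \left(\left(-7\right) \frac{15}{121} \left(-21\right) - 4\right)^{2} = \left(\left(- \frac{105}{121}\right) \left(-21\right) - 4\right)^{2} = \left(\frac{2205}{121} - 4\right)^{2} = \left(\frac{1721}{121}\right)^{2} = \frac{2961841}{14641}$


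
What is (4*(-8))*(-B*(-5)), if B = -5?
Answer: 800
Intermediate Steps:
(4*(-8))*(-B*(-5)) = (4*(-8))*(-(-5)*(-5)) = -(-32)*25 = -32*(-25) = 800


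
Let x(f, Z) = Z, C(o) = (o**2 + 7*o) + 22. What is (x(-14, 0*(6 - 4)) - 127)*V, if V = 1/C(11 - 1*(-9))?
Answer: -127/562 ≈ -0.22598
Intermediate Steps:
C(o) = 22 + o**2 + 7*o
V = 1/562 (V = 1/(22 + (11 - 1*(-9))**2 + 7*(11 - 1*(-9))) = 1/(22 + (11 + 9)**2 + 7*(11 + 9)) = 1/(22 + 20**2 + 7*20) = 1/(22 + 400 + 140) = 1/562 ≈ 0.0017794)
(x(-14, 0*(6 - 4)) - 127)*V = (0*(6 - 4) - 127)*(1/562) = (0*2 - 127)*(1/562) = (0 - 127)*(1/562) = -127*1/562 = -127/562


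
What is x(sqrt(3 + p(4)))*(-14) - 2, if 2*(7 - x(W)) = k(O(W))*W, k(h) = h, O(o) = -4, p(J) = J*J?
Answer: -100 - 28*sqrt(19) ≈ -222.05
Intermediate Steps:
p(J) = J**2
x(W) = 7 + 2*W (x(W) = 7 - (-2)*W = 7 + 2*W)
x(sqrt(3 + p(4)))*(-14) - 2 = (7 + 2*sqrt(3 + 4**2))*(-14) - 2 = (7 + 2*sqrt(3 + 16))*(-14) - 2 = (7 + 2*sqrt(19))*(-14) - 2 = (-98 - 28*sqrt(19)) - 2 = -100 - 28*sqrt(19)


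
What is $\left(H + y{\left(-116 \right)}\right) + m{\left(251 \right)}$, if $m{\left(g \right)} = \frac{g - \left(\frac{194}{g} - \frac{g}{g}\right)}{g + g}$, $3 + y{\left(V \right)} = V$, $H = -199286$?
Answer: $- \frac{12562682876}{63001} \approx -1.994 \cdot 10^{5}$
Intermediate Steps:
$y{\left(V \right)} = -3 + V$
$m{\left(g \right)} = \frac{1 + g - \frac{194}{g}}{2 g}$ ($m{\left(g \right)} = \frac{g + \left(- \frac{194}{g} + 1\right)}{2 g} = \left(g + \left(1 - \frac{194}{g}\right)\right) \frac{1}{2 g} = \left(1 + g - \frac{194}{g}\right) \frac{1}{2 g} = \frac{1 + g - \frac{194}{g}}{2 g}$)
$\left(H + y{\left(-116 \right)}\right) + m{\left(251 \right)} = \left(-199286 - 119\right) + \frac{-194 + 251 + 251^{2}}{2 \cdot 63001} = \left(-199286 - 119\right) + \frac{1}{2} \cdot \frac{1}{63001} \left(-194 + 251 + 63001\right) = -199405 + \frac{1}{2} \cdot \frac{1}{63001} \cdot 63058 = -199405 + \frac{31529}{63001} = - \frac{12562682876}{63001}$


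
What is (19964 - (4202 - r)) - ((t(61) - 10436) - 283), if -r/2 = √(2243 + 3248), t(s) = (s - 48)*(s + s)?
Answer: 24895 - 34*√19 ≈ 24747.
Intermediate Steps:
t(s) = 2*s*(-48 + s) (t(s) = (-48 + s)*(2*s) = 2*s*(-48 + s))
r = -34*√19 (r = -2*√(2243 + 3248) = -34*√19 ≈ -148.20)
(19964 - (4202 - r)) - ((t(61) - 10436) - 283) = (19964 - (4202 - (-34)*√19)) - ((2*61*(-48 + 61) - 10436) - 283) = (19964 - (4202 + 34*√19)) - ((2*61*13 - 10436) - 283) = (19964 + (-4202 - 34*√19)) - ((1586 - 10436) - 283) = (15762 - 34*√19) - (-8850 - 283) = (15762 - 34*√19) - 1*(-9133) = (15762 - 34*√19) + 9133 = 24895 - 34*√19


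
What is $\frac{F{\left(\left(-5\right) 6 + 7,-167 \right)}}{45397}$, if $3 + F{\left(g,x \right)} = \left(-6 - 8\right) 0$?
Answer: $- \frac{3}{45397} \approx -6.6084 \cdot 10^{-5}$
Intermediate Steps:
$F{\left(g,x \right)} = -3$ ($F{\left(g,x \right)} = -3 + \left(-6 - 8\right) 0 = -3 - 0 = -3 + 0 = -3$)
$\frac{F{\left(\left(-5\right) 6 + 7,-167 \right)}}{45397} = - \frac{3}{45397}$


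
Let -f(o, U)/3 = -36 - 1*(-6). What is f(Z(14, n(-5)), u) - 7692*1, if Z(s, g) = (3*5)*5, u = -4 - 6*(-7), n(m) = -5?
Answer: -7602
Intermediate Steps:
u = 38 (u = -4 + 42 = 38)
Z(s, g) = 75 (Z(s, g) = 15*5 = 75)
f(o, U) = 90 (f(o, U) = -3*(-36 - 1*(-6)) = -3*(-36 + 6) = -3*(-30) = 90)
f(Z(14, n(-5)), u) - 7692*1 = 90 - 7692*1 = 90 - 7692 = -7602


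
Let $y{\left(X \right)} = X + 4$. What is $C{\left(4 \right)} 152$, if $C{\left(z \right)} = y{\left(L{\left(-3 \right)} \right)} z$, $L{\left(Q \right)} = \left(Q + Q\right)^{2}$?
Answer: $24320$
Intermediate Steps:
$L{\left(Q \right)} = 4 Q^{2}$ ($L{\left(Q \right)} = \left(2 Q\right)^{2} = 4 Q^{2}$)
$y{\left(X \right)} = 4 + X$
$C{\left(z \right)} = 40 z$ ($C{\left(z \right)} = \left(4 + 4 \left(-3\right)^{2}\right) z = \left(4 + 4 \cdot 9\right) z = \left(4 + 36\right) z = 40 z$)
$C{\left(4 \right)} 152 = 40 \cdot 4 \cdot 152 = 160 \cdot 152 = 24320$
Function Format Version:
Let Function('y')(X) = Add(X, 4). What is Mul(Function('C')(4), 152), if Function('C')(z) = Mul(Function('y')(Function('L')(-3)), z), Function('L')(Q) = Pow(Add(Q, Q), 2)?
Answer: 24320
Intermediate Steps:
Function('L')(Q) = Mul(4, Pow(Q, 2)) (Function('L')(Q) = Pow(Mul(2, Q), 2) = Mul(4, Pow(Q, 2)))
Function('y')(X) = Add(4, X)
Function('C')(z) = Mul(40, z) (Function('C')(z) = Mul(Add(4, Mul(4, Pow(-3, 2))), z) = Mul(Add(4, Mul(4, 9)), z) = Mul(Add(4, 36), z) = Mul(40, z))
Mul(Function('C')(4), 152) = Mul(Mul(40, 4), 152) = Mul(160, 152) = 24320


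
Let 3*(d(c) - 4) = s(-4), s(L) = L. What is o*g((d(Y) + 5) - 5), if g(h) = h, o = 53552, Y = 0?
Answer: 428416/3 ≈ 1.4281e+5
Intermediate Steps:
d(c) = 8/3 (d(c) = 4 + (⅓)*(-4) = 4 - 4/3 = 8/3)
o*g((d(Y) + 5) - 5) = 53552*((8/3 + 5) - 5) = 53552*(23/3 - 5) = 53552*(8/3) = 428416/3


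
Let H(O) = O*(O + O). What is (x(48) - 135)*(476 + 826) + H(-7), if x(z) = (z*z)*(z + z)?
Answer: 287805896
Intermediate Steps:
x(z) = 2*z**3 (x(z) = z**2*(2*z) = 2*z**3)
H(O) = 2*O**2 (H(O) = O*(2*O) = 2*O**2)
(x(48) - 135)*(476 + 826) + H(-7) = (2*48**3 - 135)*(476 + 826) + 2*(-7)**2 = (2*110592 - 135)*1302 + 2*49 = (221184 - 135)*1302 + 98 = 221049*1302 + 98 = 287805798 + 98 = 287805896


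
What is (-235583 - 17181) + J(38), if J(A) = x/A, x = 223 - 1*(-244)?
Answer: -9604565/38 ≈ -2.5275e+5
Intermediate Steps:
x = 467 (x = 223 + 244 = 467)
J(A) = 467/A
(-235583 - 17181) + J(38) = (-235583 - 17181) + 467/38 = -252764 + 467*(1/38) = -252764 + 467/38 = -9604565/38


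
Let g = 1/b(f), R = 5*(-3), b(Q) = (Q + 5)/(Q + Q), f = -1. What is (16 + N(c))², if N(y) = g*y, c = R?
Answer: 2209/4 ≈ 552.25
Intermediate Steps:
b(Q) = (5 + Q)/(2*Q) (b(Q) = (5 + Q)/((2*Q)) = (5 + Q)*(1/(2*Q)) = (5 + Q)/(2*Q))
R = -15
c = -15
g = -½ (g = 1/((½)*(5 - 1)/(-1)) = 1/((½)*(-1)*4) = 1/(-2) = -½ ≈ -0.50000)
N(y) = -y/2
(16 + N(c))² = (16 - ½*(-15))² = (16 + 15/2)² = (47/2)² = 2209/4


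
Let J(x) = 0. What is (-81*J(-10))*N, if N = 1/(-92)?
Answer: 0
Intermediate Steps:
N = -1/92 ≈ -0.010870
(-81*J(-10))*N = -81*0*(-1/92) = 0*(-1/92) = 0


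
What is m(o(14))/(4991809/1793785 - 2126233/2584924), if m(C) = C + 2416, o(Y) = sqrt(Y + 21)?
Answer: 11202503719973440/9089442025611 + 4636797897340*sqrt(35)/9089442025611 ≈ 1235.5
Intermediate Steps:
o(Y) = sqrt(21 + Y)
m(C) = 2416 + C
m(o(14))/(4991809/1793785 - 2126233/2584924) = (2416 + sqrt(21 + 14))/(4991809/1793785 - 2126233/2584924) = (2416 + sqrt(35))/(4991809*(1/1793785) - 2126233*1/2584924) = (2416 + sqrt(35))/(4991809/1793785 - 2126233/2584924) = (2416 + sqrt(35))/(9089442025611/4636797897340) = (2416 + sqrt(35))*(4636797897340/9089442025611) = 11202503719973440/9089442025611 + 4636797897340*sqrt(35)/9089442025611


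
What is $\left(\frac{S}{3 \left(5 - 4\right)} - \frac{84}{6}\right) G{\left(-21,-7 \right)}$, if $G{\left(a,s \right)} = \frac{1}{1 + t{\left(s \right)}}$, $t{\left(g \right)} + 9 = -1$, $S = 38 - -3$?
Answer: $\frac{1}{27} \approx 0.037037$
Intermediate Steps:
$S = 41$ ($S = 38 + 3 = 41$)
$t{\left(g \right)} = -10$ ($t{\left(g \right)} = -9 - 1 = -10$)
$G{\left(a,s \right)} = - \frac{1}{9}$ ($G{\left(a,s \right)} = \frac{1}{1 - 10} = \frac{1}{-9} = - \frac{1}{9}$)
$\left(\frac{S}{3 \left(5 - 4\right)} - \frac{84}{6}\right) G{\left(-21,-7 \right)} = \left(\frac{41}{3 \left(5 - 4\right)} - \frac{84}{6}\right) \left(- \frac{1}{9}\right) = \left(\frac{41}{3 \cdot 1} - 14\right) \left(- \frac{1}{9}\right) = \left(\frac{41}{3} - 14\right) \left(- \frac{1}{9}\right) = \left(- \frac{1}{3}\right) \left(- \frac{1}{9}\right) = \frac{1}{27}$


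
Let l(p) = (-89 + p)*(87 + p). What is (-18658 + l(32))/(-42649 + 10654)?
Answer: 25441/31995 ≈ 0.79516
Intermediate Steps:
(-18658 + l(32))/(-42649 + 10654) = (-18658 + (-7743 + 32² - 2*32))/(-42649 + 10654) = (-18658 + (-7743 + 1024 - 64))/(-31995) = (-18658 - 6783)*(-1/31995) = -25441*(-1/31995) = 25441/31995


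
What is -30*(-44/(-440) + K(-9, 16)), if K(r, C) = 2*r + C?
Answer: 57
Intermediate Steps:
K(r, C) = C + 2*r
-30*(-44/(-440) + K(-9, 16)) = -30*(-44/(-440) + (16 + 2*(-9))) = -30*(-44*(-1/440) + (16 - 18)) = -30*(⅒ - 2) = -30*(-19/10) = 57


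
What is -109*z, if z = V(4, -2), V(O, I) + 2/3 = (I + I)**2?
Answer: -5014/3 ≈ -1671.3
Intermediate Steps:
V(O, I) = -2/3 + 4*I**2 (V(O, I) = -2/3 + (I + I)**2 = -2/3 + (2*I)**2 = -2/3 + 4*I**2)
z = 46/3 (z = -2/3 + 4*(-2)**2 = -2/3 + 4*4 = -2/3 + 16 = 46/3 ≈ 15.333)
-109*z = -109*46/3 = -5014/3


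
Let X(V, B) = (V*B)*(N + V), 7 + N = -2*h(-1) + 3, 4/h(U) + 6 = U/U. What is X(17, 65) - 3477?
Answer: 12656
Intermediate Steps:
h(U) = -⅘ (h(U) = 4/(-6 + U/U) = 4/(-6 + 1) = 4/(-5) = 4*(-⅕) = -⅘)
N = -12/5 (N = -7 + (-2*(-⅘) + 3) = -7 + (8/5 + 3) = -7 + 23/5 = -12/5 ≈ -2.4000)
X(V, B) = B*V*(-12/5 + V) (X(V, B) = (V*B)*(-12/5 + V) = (B*V)*(-12/5 + V) = B*V*(-12/5 + V))
X(17, 65) - 3477 = (⅕)*65*17*(-12 + 5*17) - 3477 = (⅕)*65*17*(-12 + 85) - 3477 = (⅕)*65*17*73 - 3477 = 16133 - 3477 = 12656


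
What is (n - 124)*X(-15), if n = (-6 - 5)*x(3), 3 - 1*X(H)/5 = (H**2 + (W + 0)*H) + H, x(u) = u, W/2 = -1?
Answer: 186045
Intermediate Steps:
W = -2 (W = 2*(-1) = -2)
X(H) = 15 - 5*H**2 + 5*H (X(H) = 15 - 5*((H**2 + (-2 + 0)*H) + H) = 15 - 5*((H**2 - 2*H) + H) = 15 - 5*(H**2 - H) = 15 + (-5*H**2 + 5*H) = 15 - 5*H**2 + 5*H)
n = -33 (n = (-6 - 5)*3 = -11*3 = -33)
(n - 124)*X(-15) = (-33 - 124)*(15 - 5*(-15)**2 + 5*(-15)) = -157*(15 - 5*225 - 75) = -157*(15 - 1125 - 75) = -157*(-1185) = 186045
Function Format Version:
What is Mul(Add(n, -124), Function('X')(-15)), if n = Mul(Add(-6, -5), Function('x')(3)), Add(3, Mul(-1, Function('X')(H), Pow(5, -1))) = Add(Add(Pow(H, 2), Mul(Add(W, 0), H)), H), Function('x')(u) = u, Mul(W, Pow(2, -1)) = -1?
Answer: 186045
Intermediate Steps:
W = -2 (W = Mul(2, -1) = -2)
Function('X')(H) = Add(15, Mul(-5, Pow(H, 2)), Mul(5, H)) (Function('X')(H) = Add(15, Mul(-5, Add(Add(Pow(H, 2), Mul(Add(-2, 0), H)), H))) = Add(15, Mul(-5, Add(Add(Pow(H, 2), Mul(-2, H)), H))) = Add(15, Mul(-5, Add(Pow(H, 2), Mul(-1, H)))) = Add(15, Add(Mul(-5, Pow(H, 2)), Mul(5, H))) = Add(15, Mul(-5, Pow(H, 2)), Mul(5, H)))
n = -33 (n = Mul(Add(-6, -5), 3) = Mul(-11, 3) = -33)
Mul(Add(n, -124), Function('X')(-15)) = Mul(Add(-33, -124), Add(15, Mul(-5, Pow(-15, 2)), Mul(5, -15))) = Mul(-157, Add(15, Mul(-5, 225), -75)) = Mul(-157, Add(15, -1125, -75)) = Mul(-157, -1185) = 186045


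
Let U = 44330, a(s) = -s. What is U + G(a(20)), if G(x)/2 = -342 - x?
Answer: 43686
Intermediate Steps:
G(x) = -684 - 2*x (G(x) = 2*(-342 - x) = -684 - 2*x)
U + G(a(20)) = 44330 + (-684 - (-2)*20) = 44330 + (-684 - 2*(-20)) = 44330 + (-684 + 40) = 44330 - 644 = 43686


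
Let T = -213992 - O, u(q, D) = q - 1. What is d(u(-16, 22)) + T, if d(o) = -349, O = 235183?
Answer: -449524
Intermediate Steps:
u(q, D) = -1 + q
T = -449175 (T = -213992 - 1*235183 = -213992 - 235183 = -449175)
d(u(-16, 22)) + T = -349 - 449175 = -449524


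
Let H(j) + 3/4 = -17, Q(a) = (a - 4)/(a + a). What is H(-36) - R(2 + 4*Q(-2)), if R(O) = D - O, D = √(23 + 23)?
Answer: -39/4 - √46 ≈ -16.532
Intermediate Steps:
Q(a) = (-4 + a)/(2*a) (Q(a) = (-4 + a)/((2*a)) = (-4 + a)*(1/(2*a)) = (-4 + a)/(2*a))
H(j) = -71/4 (H(j) = -¾ - 17 = -71/4)
D = √46 ≈ 6.7823
R(O) = √46 - O
H(-36) - R(2 + 4*Q(-2)) = -71/4 - (√46 - (2 + 4*((½)*(-4 - 2)/(-2)))) = -71/4 - (√46 - (2 + 4*((½)*(-½)*(-6)))) = -71/4 - (√46 - (2 + 4*(3/2))) = -71/4 - (√46 - (2 + 6)) = -71/4 - (√46 - 1*8) = -71/4 - (√46 - 8) = -71/4 - (-8 + √46) = -71/4 + (8 - √46) = -39/4 - √46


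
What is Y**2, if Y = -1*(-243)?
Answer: 59049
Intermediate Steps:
Y = 243
Y**2 = 243**2 = 59049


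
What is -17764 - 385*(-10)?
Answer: -13914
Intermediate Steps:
-17764 - 385*(-10) = -17764 + 3850 = -13914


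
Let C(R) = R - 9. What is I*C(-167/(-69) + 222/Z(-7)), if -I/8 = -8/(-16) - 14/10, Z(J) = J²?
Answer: -83136/5635 ≈ -14.754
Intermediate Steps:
I = 36/5 (I = -8*(-8/(-16) - 14/10) = -8*(-8*(-1/16) - 14*⅒) = -8*(½ - 7/5) = -8*(-9/10) = 36/5 ≈ 7.2000)
C(R) = -9 + R
I*C(-167/(-69) + 222/Z(-7)) = 36*(-9 + (-167/(-69) + 222/((-7)²)))/5 = 36*(-9 + (-167*(-1/69) + 222/49))/5 = 36*(-9 + (167/69 + 222*(1/49)))/5 = 36*(-9 + (167/69 + 222/49))/5 = 36*(-9 + 23501/3381)/5 = (36/5)*(-6928/3381) = -83136/5635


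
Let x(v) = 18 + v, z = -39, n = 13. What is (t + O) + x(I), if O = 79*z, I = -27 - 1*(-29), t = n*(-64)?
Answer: -3893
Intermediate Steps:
t = -832 (t = 13*(-64) = -832)
I = 2 (I = -27 + 29 = 2)
O = -3081 (O = 79*(-39) = -3081)
(t + O) + x(I) = (-832 - 3081) + (18 + 2) = -3913 + 20 = -3893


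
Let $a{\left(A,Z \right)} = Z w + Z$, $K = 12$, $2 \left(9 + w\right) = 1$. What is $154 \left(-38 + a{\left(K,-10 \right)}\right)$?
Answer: $5698$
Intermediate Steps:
$w = - \frac{17}{2}$ ($w = -9 + \frac{1}{2} \cdot 1 = -9 + \frac{1}{2} = - \frac{17}{2} \approx -8.5$)
$a{\left(A,Z \right)} = - \frac{15 Z}{2}$ ($a{\left(A,Z \right)} = Z \left(- \frac{17}{2}\right) + Z = - \frac{17 Z}{2} + Z = - \frac{15 Z}{2}$)
$154 \left(-38 + a{\left(K,-10 \right)}\right) = 154 \left(-38 - -75\right) = 154 \left(-38 + 75\right) = 154 \cdot 37 = 5698$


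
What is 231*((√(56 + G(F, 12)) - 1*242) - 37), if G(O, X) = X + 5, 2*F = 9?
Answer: -64449 + 231*√73 ≈ -62475.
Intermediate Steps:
F = 9/2 (F = (½)*9 = 9/2 ≈ 4.5000)
G(O, X) = 5 + X
231*((√(56 + G(F, 12)) - 1*242) - 37) = 231*((√(56 + (5 + 12)) - 1*242) - 37) = 231*((√(56 + 17) - 242) - 37) = 231*((√73 - 242) - 37) = 231*((-242 + √73) - 37) = 231*(-279 + √73) = -64449 + 231*√73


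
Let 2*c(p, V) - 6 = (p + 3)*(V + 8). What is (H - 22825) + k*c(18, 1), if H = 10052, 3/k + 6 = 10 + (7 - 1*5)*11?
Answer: -51047/4 ≈ -12762.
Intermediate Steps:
c(p, V) = 3 + (3 + p)*(8 + V)/2 (c(p, V) = 3 + ((p + 3)*(V + 8))/2 = 3 + ((3 + p)*(8 + V))/2 = 3 + (3 + p)*(8 + V)/2)
k = 3/26 (k = 3/(-6 + (10 + (7 - 1*5)*11)) = 3/(-6 + (10 + (7 - 5)*11)) = 3/(-6 + (10 + 2*11)) = 3/(-6 + (10 + 22)) = 3/(-6 + 32) = 3/26 ≈ 0.11538)
(H - 22825) + k*c(18, 1) = (10052 - 22825) + 3*(15 + 4*18 + (3/2)*1 + (1/2)*1*18)/26 = -12773 + 3*(15 + 72 + 3/2 + 9)/26 = -12773 + (3/26)*(195/2) = -12773 + 45/4 = -51047/4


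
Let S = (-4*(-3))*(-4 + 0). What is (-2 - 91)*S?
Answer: 4464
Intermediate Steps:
S = -48 (S = 12*(-4) = -48)
(-2 - 91)*S = (-2 - 91)*(-48) = -93*(-48) = 4464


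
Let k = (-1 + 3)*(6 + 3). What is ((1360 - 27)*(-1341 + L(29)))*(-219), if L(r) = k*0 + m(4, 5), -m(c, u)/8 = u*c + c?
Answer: 447524091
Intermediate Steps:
k = 18 (k = 2*9 = 18)
m(c, u) = -8*c - 8*c*u (m(c, u) = -8*(u*c + c) = -8*(c*u + c) = -8*(c + c*u) = -8*c - 8*c*u)
L(r) = -192 (L(r) = 18*0 - 8*4*(1 + 5) = 0 - 8*4*6 = 0 - 192 = -192)
((1360 - 27)*(-1341 + L(29)))*(-219) = ((1360 - 27)*(-1341 - 192))*(-219) = (1333*(-1533))*(-219) = -2043489*(-219) = 447524091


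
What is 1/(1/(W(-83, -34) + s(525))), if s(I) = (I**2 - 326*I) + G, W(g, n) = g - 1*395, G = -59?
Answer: 103938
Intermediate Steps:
W(g, n) = -395 + g (W(g, n) = g - 395 = -395 + g)
s(I) = -59 + I**2 - 326*I (s(I) = (I**2 - 326*I) - 59 = -59 + I**2 - 326*I)
1/(1/(W(-83, -34) + s(525))) = 1/(1/((-395 - 83) + (-59 + 525**2 - 326*525))) = 1/(1/(-478 + (-59 + 275625 - 171150))) = 1/(1/(-478 + 104416)) = 1/(1/103938) = 103938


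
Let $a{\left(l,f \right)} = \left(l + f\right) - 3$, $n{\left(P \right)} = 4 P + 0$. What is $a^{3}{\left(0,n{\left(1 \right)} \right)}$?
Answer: $1$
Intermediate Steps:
$n{\left(P \right)} = 4 P$
$a{\left(l,f \right)} = -3 + f + l$ ($a{\left(l,f \right)} = \left(f + l\right) - 3 = -3 + f + l$)
$a^{3}{\left(0,n{\left(1 \right)} \right)} = \left(-3 + 4 \cdot 1 + 0\right)^{3} = \left(-3 + 4 + 0\right)^{3} = 1^{3} = 1$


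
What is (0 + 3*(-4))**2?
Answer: 144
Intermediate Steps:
(0 + 3*(-4))**2 = (0 - 12)**2 = (-12)**2 = 144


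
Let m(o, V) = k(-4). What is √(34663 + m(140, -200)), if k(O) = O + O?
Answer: √34655 ≈ 186.16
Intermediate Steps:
k(O) = 2*O
m(o, V) = -8 (m(o, V) = 2*(-4) = -8)
√(34663 + m(140, -200)) = √(34663 - 8) = √34655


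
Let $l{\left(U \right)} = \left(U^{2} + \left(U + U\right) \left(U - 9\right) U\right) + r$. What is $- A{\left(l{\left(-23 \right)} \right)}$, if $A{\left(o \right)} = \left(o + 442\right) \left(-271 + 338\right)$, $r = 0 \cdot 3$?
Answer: $2203295$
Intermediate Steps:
$r = 0$
$l{\left(U \right)} = U^{2} + 2 U^{2} \left(-9 + U\right)$ ($l{\left(U \right)} = \left(U^{2} + \left(U + U\right) \left(U - 9\right) U\right) + 0 = \left(U^{2} + 2 U \left(-9 + U\right) U\right) + 0 = \left(U^{2} + 2 U^{2} \left(-9 + U\right)\right) + 0 = U^{2} + 2 U^{2} \left(-9 + U\right)$)
$A{\left(o \right)} = 29614 + 67 o$ ($A{\left(o \right)} = \left(442 + o\right) 67 = 29614 + 67 o$)
$- A{\left(l{\left(-23 \right)} \right)} = - (29614 + 67 \left(-23\right)^{2} \left(-17 + 2 \left(-23\right)\right)) = - (29614 + 67 \cdot 529 \left(-17 - 46\right)) = - (29614 + 67 \cdot 529 \left(-63\right)) = - (29614 + 67 \left(-33327\right)) = - (29614 - 2232909) = \left(-1\right) \left(-2203295\right) = 2203295$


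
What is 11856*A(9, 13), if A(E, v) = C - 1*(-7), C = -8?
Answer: -11856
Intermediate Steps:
A(E, v) = -1 (A(E, v) = -8 - 1*(-7) = -8 + 7 = -1)
11856*A(9, 13) = 11856*(-1) = -11856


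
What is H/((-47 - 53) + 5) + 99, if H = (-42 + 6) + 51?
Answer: 1878/19 ≈ 98.842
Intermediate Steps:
H = 15 (H = -36 + 51 = 15)
H/((-47 - 53) + 5) + 99 = 15/((-47 - 53) + 5) + 99 = 15/(-100 + 5) + 99 = 15/(-95) + 99 = -1/95*15 + 99 = -3/19 + 99 = 1878/19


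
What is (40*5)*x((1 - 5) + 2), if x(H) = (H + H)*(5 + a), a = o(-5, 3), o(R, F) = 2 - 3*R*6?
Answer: -77600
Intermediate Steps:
o(R, F) = 2 - 18*R
a = 92 (a = 2 - 18*(-5) = 2 + 90 = 92)
x(H) = 194*H (x(H) = (H + H)*(5 + 92) = (2*H)*97 = 194*H)
(40*5)*x((1 - 5) + 2) = (40*5)*(194*((1 - 5) + 2)) = 200*(194*(-4 + 2)) = 200*(194*(-2)) = 200*(-388) = -77600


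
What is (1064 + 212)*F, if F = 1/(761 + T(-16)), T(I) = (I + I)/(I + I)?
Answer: 638/381 ≈ 1.6745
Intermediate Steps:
T(I) = 1 (T(I) = (2*I)/((2*I)) = (2*I)*(1/(2*I)) = 1)
F = 1/762 (F = 1/(761 + 1) = 1/762 ≈ 0.0013123)
(1064 + 212)*F = (1064 + 212)*(1/762) = 1276*(1/762) = 638/381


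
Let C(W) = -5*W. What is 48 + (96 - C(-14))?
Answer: 74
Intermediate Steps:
48 + (96 - C(-14)) = 48 + (96 - (-5)*(-14)) = 48 + (96 - 1*70) = 48 + (96 - 70) = 48 + 26 = 74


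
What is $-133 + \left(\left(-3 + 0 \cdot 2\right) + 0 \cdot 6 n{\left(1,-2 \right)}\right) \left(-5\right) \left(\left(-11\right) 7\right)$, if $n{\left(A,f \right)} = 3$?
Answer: $-1288$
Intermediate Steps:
$-133 + \left(\left(-3 + 0 \cdot 2\right) + 0 \cdot 6 n{\left(1,-2 \right)}\right) \left(-5\right) \left(\left(-11\right) 7\right) = -133 + \left(\left(-3 + 0 \cdot 2\right) + 0 \cdot 6 \cdot 3\right) \left(-5\right) \left(\left(-11\right) 7\right) = -133 + \left(\left(-3 + 0\right) + 0 \cdot 3\right) \left(-5\right) \left(-77\right) = -133 + \left(-3 + 0\right) \left(-5\right) \left(-77\right) = -133 + \left(-3\right) \left(-5\right) \left(-77\right) = -133 + 15 \left(-77\right) = -133 - 1155 = -1288$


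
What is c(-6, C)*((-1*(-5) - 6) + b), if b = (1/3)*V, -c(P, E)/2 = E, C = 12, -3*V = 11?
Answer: 160/3 ≈ 53.333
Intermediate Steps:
V = -11/3 (V = -⅓*11 = -11/3 ≈ -3.6667)
c(P, E) = -2*E
b = -11/9 (b = (1/3)*(-11/3) = (1*(⅓))*(-11/3) = (⅓)*(-11/3) = -11/9 ≈ -1.2222)
c(-6, C)*((-1*(-5) - 6) + b) = (-2*12)*((-1*(-5) - 6) - 11/9) = -24*((5 - 6) - 11/9) = -24*(-1 - 11/9) = -24*(-20/9) = 160/3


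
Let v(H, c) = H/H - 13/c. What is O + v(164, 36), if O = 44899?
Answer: 1616387/36 ≈ 44900.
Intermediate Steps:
v(H, c) = 1 - 13/c
O + v(164, 36) = 44899 + (-13 + 36)/36 = 44899 + (1/36)*23 = 44899 + 23/36 = 1616387/36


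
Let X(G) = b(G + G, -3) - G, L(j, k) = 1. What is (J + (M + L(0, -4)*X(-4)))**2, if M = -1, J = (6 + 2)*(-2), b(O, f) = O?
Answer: 441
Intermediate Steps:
J = -16 (J = 8*(-2) = -16)
X(G) = G (X(G) = (G + G) - G = 2*G - G = G)
(J + (M + L(0, -4)*X(-4)))**2 = (-16 + (-1 + 1*(-4)))**2 = (-16 + (-1 - 4))**2 = (-16 - 5)**2 = (-21)**2 = 441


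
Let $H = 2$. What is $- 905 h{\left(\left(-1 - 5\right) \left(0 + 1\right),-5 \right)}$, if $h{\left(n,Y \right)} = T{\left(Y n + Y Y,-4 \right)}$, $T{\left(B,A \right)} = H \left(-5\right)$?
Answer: $9050$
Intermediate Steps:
$T{\left(B,A \right)} = -10$ ($T{\left(B,A \right)} = 2 \left(-5\right) = -10$)
$h{\left(n,Y \right)} = -10$
$- 905 h{\left(\left(-1 - 5\right) \left(0 + 1\right),-5 \right)} = \left(-905\right) \left(-10\right) = 9050$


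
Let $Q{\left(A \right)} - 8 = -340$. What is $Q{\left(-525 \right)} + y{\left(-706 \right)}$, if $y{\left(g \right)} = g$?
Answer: $-1038$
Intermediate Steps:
$Q{\left(A \right)} = -332$ ($Q{\left(A \right)} = 8 - 340 = -332$)
$Q{\left(-525 \right)} + y{\left(-706 \right)} = -332 - 706 = -1038$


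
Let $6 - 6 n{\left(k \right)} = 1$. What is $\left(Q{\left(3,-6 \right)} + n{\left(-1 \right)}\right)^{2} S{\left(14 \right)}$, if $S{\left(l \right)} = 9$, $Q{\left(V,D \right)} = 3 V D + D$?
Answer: $\frac{126025}{4} \approx 31506.0$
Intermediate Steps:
$Q{\left(V,D \right)} = D + 3 D V$ ($Q{\left(V,D \right)} = 3 D V + D = D + 3 D V$)
$n{\left(k \right)} = \frac{5}{6}$ ($n{\left(k \right)} = 1 - \frac{1}{6} = \frac{5}{6}$)
$\left(Q{\left(3,-6 \right)} + n{\left(-1 \right)}\right)^{2} S{\left(14 \right)} = \left(- 6 \left(1 + 3 \cdot 3\right) + \frac{5}{6}\right)^{2} \cdot 9 = \left(- 6 \left(1 + 9\right) + \frac{5}{6}\right)^{2} \cdot 9 = \left(\left(-6\right) 10 + \frac{5}{6}\right)^{2} \cdot 9 = \left(-60 + \frac{5}{6}\right)^{2} \cdot 9 = \left(- \frac{355}{6}\right)^{2} \cdot 9 = \frac{126025}{36} \cdot 9 = \frac{126025}{4}$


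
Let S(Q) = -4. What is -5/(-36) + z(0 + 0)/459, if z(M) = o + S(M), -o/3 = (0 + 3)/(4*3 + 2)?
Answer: 1655/12852 ≈ 0.12877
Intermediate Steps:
o = -9/14 (o = -3*(0 + 3)/(4*3 + 2) = -9/(12 + 2) = -9/14 ≈ -0.64286)
z(M) = -65/14 (z(M) = -9/14 - 4 = -65/14)
-5/(-36) + z(0 + 0)/459 = -5/(-36) - 65/14/459 = -5*(-1/36) - 65/14*1/459 = 5/36 - 65/6426 = 1655/12852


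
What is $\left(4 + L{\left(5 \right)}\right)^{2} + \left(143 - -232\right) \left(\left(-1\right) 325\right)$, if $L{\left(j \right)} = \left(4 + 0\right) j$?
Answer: $-121299$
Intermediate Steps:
$L{\left(j \right)} = 4 j$
$\left(4 + L{\left(5 \right)}\right)^{2} + \left(143 - -232\right) \left(\left(-1\right) 325\right) = \left(4 + 4 \cdot 5\right)^{2} + \left(143 - -232\right) \left(\left(-1\right) 325\right) = \left(4 + 20\right)^{2} + \left(143 + 232\right) \left(-325\right) = 24^{2} + 375 \left(-325\right) = 576 - 121875 = -121299$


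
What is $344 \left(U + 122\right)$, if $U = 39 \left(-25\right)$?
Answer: $-293432$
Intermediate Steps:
$U = -975$
$344 \left(U + 122\right) = 344 \left(-975 + 122\right) = 344 \left(-853\right) = -293432$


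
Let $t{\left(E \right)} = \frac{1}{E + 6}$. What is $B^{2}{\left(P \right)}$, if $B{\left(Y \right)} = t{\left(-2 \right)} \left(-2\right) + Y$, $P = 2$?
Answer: $\frac{9}{4} \approx 2.25$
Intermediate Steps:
$t{\left(E \right)} = \frac{1}{6 + E}$
$B{\left(Y \right)} = - \frac{1}{2} + Y$ ($B{\left(Y \right)} = \frac{1}{6 - 2} \left(-2\right) + Y = \frac{1}{4} \left(-2\right) + Y = - \frac{1}{2} + Y$)
$B^{2}{\left(P \right)} = \left(- \frac{1}{2} + 2\right)^{2} = \left(\frac{3}{2}\right)^{2} = \frac{9}{4}$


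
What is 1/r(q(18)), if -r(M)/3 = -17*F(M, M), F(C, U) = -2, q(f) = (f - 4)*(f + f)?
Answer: -1/102 ≈ -0.0098039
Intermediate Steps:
q(f) = 2*f*(-4 + f) (q(f) = (-4 + f)*(2*f) = 2*f*(-4 + f))
r(M) = -102 (r(M) = -(-51)*(-2) = -3*34 = -102)
1/r(q(18)) = 1/(-102) = -1/102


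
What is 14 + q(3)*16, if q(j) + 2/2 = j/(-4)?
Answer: -14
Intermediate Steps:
q(j) = -1 - j/4 (q(j) = -1 + j/(-4) = -1 + j*(-1/4) = -1 - j/4)
14 + q(3)*16 = 14 + (-1 - 1/4*3)*16 = 14 + (-1 - 3/4)*16 = 14 - 7/4*16 = 14 - 28 = -14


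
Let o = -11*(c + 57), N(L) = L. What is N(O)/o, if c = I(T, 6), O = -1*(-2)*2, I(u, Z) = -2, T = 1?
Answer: -4/605 ≈ -0.0066116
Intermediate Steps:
O = 4 (O = 2*2 = 4)
c = -2
o = -605 (o = -11*(-2 + 57) = -11*55 = -605)
N(O)/o = 4/(-605) = 4*(-1/605) = -4/605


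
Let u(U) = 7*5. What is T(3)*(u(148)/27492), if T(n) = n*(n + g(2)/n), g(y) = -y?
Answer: 245/27492 ≈ 0.0089117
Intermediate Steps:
u(U) = 35
T(n) = n*(n - 2/n) (T(n) = n*(n + (-1*2)/n) = n*(n - 2/n))
T(3)*(u(148)/27492) = (-2 + 3²)*(35/27492) = (-2 + 9)*(35*(1/27492)) = 7*(35/27492) = 245/27492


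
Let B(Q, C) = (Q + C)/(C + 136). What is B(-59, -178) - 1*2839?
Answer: -39667/14 ≈ -2833.4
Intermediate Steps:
B(Q, C) = (C + Q)/(136 + C)
B(-59, -178) - 1*2839 = (-178 - 59)/(136 - 178) - 1*2839 = -237/(-42) - 2839 = -1/42*(-237) - 2839 = 79/14 - 2839 = -39667/14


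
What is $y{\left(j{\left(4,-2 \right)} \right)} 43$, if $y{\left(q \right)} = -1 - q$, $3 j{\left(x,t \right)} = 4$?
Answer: $- \frac{301}{3} \approx -100.33$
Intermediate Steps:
$j{\left(x,t \right)} = \frac{4}{3}$ ($j{\left(x,t \right)} = \frac{1}{3} \cdot 4 = \frac{4}{3}$)
$y{\left(j{\left(4,-2 \right)} \right)} 43 = \left(-1 - \frac{4}{3}\right) 43 = \left(- \frac{7}{3}\right) 43 = - \frac{301}{3}$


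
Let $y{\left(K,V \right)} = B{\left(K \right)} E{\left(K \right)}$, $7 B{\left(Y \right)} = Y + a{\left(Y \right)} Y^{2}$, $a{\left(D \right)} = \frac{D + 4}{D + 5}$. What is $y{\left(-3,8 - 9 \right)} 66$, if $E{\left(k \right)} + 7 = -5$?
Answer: $- \frac{1188}{7} \approx -169.71$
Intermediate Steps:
$E{\left(k \right)} = -12$ ($E{\left(k \right)} = -7 - 5 = -12$)
$a{\left(D \right)} = \frac{4 + D}{5 + D}$
$B{\left(Y \right)} = \frac{Y}{7} + \frac{Y^{2} \left(4 + Y\right)}{7 \left(5 + Y\right)}$ ($B{\left(Y \right)} = \frac{Y + \frac{4 + Y}{5 + Y} Y^{2}}{7} = \frac{Y + \frac{Y^{2} \left(4 + Y\right)}{5 + Y}}{7} = \frac{Y}{7} + \frac{Y^{2} \left(4 + Y\right)}{7 \left(5 + Y\right)}$)
$y{\left(K,V \right)} = - \frac{12 K \left(5 + K + K \left(4 + K\right)\right)}{7 \left(5 + K\right)}$ ($y{\left(K,V \right)} = \frac{K \left(5 + K + K \left(4 + K\right)\right)}{7 \left(5 + K\right)} \left(-12\right) = - \frac{12 K \left(5 + K + K \left(4 + K\right)\right)}{7 \left(5 + K\right)}$)
$y{\left(-3,8 - 9 \right)} 66 = \left(-12\right) \left(-3\right) \frac{1}{35 + 7 \left(-3\right)} \left(5 - 3 - 3 \left(4 - 3\right)\right) 66 = \left(-12\right) \left(-3\right) \frac{1}{35 - 21} \left(5 - 3 - 3\right) 66 = \left(-12\right) \left(-3\right) \frac{1}{14} \left(5 - 3 - 3\right) 66 = \left(-12\right) \left(-3\right) \frac{1}{14} \left(-1\right) 66 = \left(- \frac{18}{7}\right) 66 = - \frac{1188}{7}$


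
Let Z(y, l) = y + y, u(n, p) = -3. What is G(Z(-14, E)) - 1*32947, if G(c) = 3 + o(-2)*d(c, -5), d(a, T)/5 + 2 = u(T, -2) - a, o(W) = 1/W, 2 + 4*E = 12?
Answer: -66003/2 ≈ -33002.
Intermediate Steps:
E = 5/2 (E = -½ + (¼)*12 = -½ + 3 = 5/2 ≈ 2.5000)
Z(y, l) = 2*y
d(a, T) = -25 - 5*a (d(a, T) = -10 + 5*(-3 - a) = -10 + (-15 - 5*a) = -25 - 5*a)
G(c) = 31/2 + 5*c/2 (G(c) = 3 + (-25 - 5*c)/(-2) = 3 - (-25 - 5*c)/2 = 3 + (25/2 + 5*c/2) = 31/2 + 5*c/2)
G(Z(-14, E)) - 1*32947 = (31/2 + 5*(2*(-14))/2) - 1*32947 = (31/2 + (5/2)*(-28)) - 32947 = (31/2 - 70) - 32947 = -109/2 - 32947 = -66003/2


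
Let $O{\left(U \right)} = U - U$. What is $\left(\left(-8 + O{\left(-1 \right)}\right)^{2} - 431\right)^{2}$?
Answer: $134689$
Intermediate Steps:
$O{\left(U \right)} = 0$
$\left(\left(-8 + O{\left(-1 \right)}\right)^{2} - 431\right)^{2} = \left(\left(-8 + 0\right)^{2} - 431\right)^{2} = \left(\left(-8\right)^{2} - 431\right)^{2} = \left(64 - 431\right)^{2} = \left(-367\right)^{2} = 134689$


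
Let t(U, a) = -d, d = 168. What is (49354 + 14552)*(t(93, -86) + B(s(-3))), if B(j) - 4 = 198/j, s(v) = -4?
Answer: -13643931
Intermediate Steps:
t(U, a) = -168 (t(U, a) = -1*168 = -168)
B(j) = 4 + 198/j
(49354 + 14552)*(t(93, -86) + B(s(-3))) = (49354 + 14552)*(-168 + (4 + 198/(-4))) = 63906*(-168 + (4 + 198*(-¼))) = 63906*(-168 + (4 - 99/2)) = 63906*(-168 - 91/2) = 63906*(-427/2) = -13643931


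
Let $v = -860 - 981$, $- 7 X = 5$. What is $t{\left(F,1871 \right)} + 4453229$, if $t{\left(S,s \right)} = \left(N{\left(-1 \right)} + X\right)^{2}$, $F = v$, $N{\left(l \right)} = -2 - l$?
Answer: $\frac{218208365}{49} \approx 4.4532 \cdot 10^{6}$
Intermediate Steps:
$X = - \frac{5}{7}$ ($X = \left(- \frac{1}{7}\right) 5 = - \frac{5}{7} \approx -0.71429$)
$v = -1841$ ($v = -860 - 981 = -1841$)
$F = -1841$
$t{\left(S,s \right)} = \frac{144}{49}$ ($t{\left(S,s \right)} = \left(\left(-2 - -1\right) - \frac{5}{7}\right)^{2} = \left(\left(-2 + 1\right) - \frac{5}{7}\right)^{2} = \left(-1 - \frac{5}{7}\right)^{2} = \left(- \frac{12}{7}\right)^{2} = \frac{144}{49}$)
$t{\left(F,1871 \right)} + 4453229 = \frac{144}{49} + 4453229 = \frac{218208365}{49}$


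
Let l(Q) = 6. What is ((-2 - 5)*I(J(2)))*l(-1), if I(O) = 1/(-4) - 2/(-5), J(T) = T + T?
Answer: -63/10 ≈ -6.3000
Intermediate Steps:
J(T) = 2*T
I(O) = 3/20 (I(O) = 1*(-1/4) - 2*(-1/5) = -1/4 + 2/5 = 3/20)
((-2 - 5)*I(J(2)))*l(-1) = ((-2 - 5)*(3/20))*6 = -7*3/20*6 = -21/20*6 = -63/10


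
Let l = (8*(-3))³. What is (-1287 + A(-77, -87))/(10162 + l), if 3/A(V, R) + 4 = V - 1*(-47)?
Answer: 43761/124508 ≈ 0.35147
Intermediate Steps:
A(V, R) = 3/(43 + V) (A(V, R) = 3/(-4 + (V - 1*(-47))) = 3/(-4 + (V + 47)) = 3/(-4 + (47 + V)) = 3/(43 + V))
l = -13824 (l = (-24)³ = -13824)
(-1287 + A(-77, -87))/(10162 + l) = (-1287 + 3/(43 - 77))/(10162 - 13824) = (-1287 + 3/(-34))/(-3662) = (-1287 + 3*(-1/34))*(-1/3662) = (-1287 - 3/34)*(-1/3662) = -43761/34*(-1/3662) = 43761/124508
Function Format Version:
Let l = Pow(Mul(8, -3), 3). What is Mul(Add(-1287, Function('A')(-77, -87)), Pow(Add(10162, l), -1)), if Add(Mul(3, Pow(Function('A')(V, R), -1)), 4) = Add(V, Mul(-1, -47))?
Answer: Rational(43761, 124508) ≈ 0.35147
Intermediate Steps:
Function('A')(V, R) = Mul(3, Pow(Add(43, V), -1)) (Function('A')(V, R) = Mul(3, Pow(Add(-4, Add(V, Mul(-1, -47))), -1)) = Mul(3, Pow(Add(-4, Add(V, 47)), -1)) = Mul(3, Pow(Add(-4, Add(47, V)), -1)) = Mul(3, Pow(Add(43, V), -1)))
l = -13824 (l = Pow(-24, 3) = -13824)
Mul(Add(-1287, Function('A')(-77, -87)), Pow(Add(10162, l), -1)) = Mul(Add(-1287, Mul(3, Pow(Add(43, -77), -1))), Pow(Add(10162, -13824), -1)) = Mul(Add(-1287, Mul(3, Pow(-34, -1))), Pow(-3662, -1)) = Mul(Add(-1287, Mul(3, Rational(-1, 34))), Rational(-1, 3662)) = Mul(Add(-1287, Rational(-3, 34)), Rational(-1, 3662)) = Mul(Rational(-43761, 34), Rational(-1, 3662)) = Rational(43761, 124508)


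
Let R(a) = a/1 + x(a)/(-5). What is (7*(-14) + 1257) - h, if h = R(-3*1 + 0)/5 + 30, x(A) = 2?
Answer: 28242/25 ≈ 1129.7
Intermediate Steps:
R(a) = -⅖ + a (R(a) = a/1 + 2/(-5) = a*1 + 2*(-⅕) = a - ⅖ = -⅖ + a)
h = 733/25 (h = (-⅖ + (-3*1 + 0))/5 + 30 = (-⅖ + (-3 + 0))*(⅕) + 30 = (-⅖ - 3)*(⅕) + 30 = -17/5*⅕ + 30 = -17/25 + 30 = 733/25 ≈ 29.320)
(7*(-14) + 1257) - h = (7*(-14) + 1257) - 1*733/25 = (-98 + 1257) - 733/25 = 1159 - 733/25 = 28242/25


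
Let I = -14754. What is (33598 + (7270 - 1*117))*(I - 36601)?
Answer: -2092767605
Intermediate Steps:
(33598 + (7270 - 1*117))*(I - 36601) = (33598 + (7270 - 1*117))*(-14754 - 36601) = (33598 + (7270 - 117))*(-51355) = (33598 + 7153)*(-51355) = 40751*(-51355) = -2092767605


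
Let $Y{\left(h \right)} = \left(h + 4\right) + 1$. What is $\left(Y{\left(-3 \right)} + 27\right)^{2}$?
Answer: $841$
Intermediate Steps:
$Y{\left(h \right)} = 5 + h$ ($Y{\left(h \right)} = \left(4 + h\right) + 1 = 5 + h$)
$\left(Y{\left(-3 \right)} + 27\right)^{2} = \left(\left(5 - 3\right) + 27\right)^{2} = \left(2 + 27\right)^{2} = 29^{2} = 841$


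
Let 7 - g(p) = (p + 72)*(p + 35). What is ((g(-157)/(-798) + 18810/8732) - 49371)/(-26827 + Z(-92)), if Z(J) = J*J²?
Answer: 8597958559/140323451751 ≈ 0.061272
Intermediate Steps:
Z(J) = J³
g(p) = 7 - (35 + p)*(72 + p) (g(p) = 7 - (p + 72)*(p + 35) = 7 - (72 + p)*(35 + p) = 7 - (35 + p)*(72 + p))
((g(-157)/(-798) + 18810/8732) - 49371)/(-26827 + Z(-92)) = (((-2513 - 1*(-157)² - 107*(-157))/(-798) + 18810/8732) - 49371)/(-26827 + (-92)³) = (((-2513 - 1*24649 + 16799)*(-1/798) + 18810*(1/8732)) - 49371)/(-26827 - 778688) = (((-2513 - 24649 + 16799)*(-1/798) + 9405/4366) - 49371)/(-805515) = ((-10363*(-1/798) + 9405/4366) - 49371)*(-1/805515) = ((10363/798 + 9405/4366) - 49371)*(-1/805515) = (13187512/871017 - 49371)*(-1/805515) = -42989792795/871017*(-1/805515) = 8597958559/140323451751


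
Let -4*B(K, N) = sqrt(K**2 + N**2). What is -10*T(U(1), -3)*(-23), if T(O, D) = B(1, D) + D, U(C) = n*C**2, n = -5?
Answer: -690 - 115*sqrt(10)/2 ≈ -871.83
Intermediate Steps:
U(C) = -5*C**2
B(K, N) = -sqrt(K**2 + N**2)/4
T(O, D) = D - sqrt(1 + D**2)/4 (T(O, D) = -sqrt(1**2 + D**2)/4 + D = -sqrt(1 + D**2)/4 + D = D - sqrt(1 + D**2)/4)
-10*T(U(1), -3)*(-23) = -10*(-3 - sqrt(1 + (-3)**2)/4)*(-23) = -10*(-3 - sqrt(1 + 9)/4)*(-23) = -10*(-3 - sqrt(10)/4)*(-23) = (30 + 5*sqrt(10)/2)*(-23) = -690 - 115*sqrt(10)/2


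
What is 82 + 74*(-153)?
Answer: -11240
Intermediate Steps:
82 + 74*(-153) = 82 - 11322 = -11240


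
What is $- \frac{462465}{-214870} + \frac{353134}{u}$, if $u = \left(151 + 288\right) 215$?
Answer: $\frac{23905532321}{4056100990} \approx 5.8937$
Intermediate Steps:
$u = 94385$ ($u = 439 \cdot 215 = 94385$)
$- \frac{462465}{-214870} + \frac{353134}{u} = - \frac{462465}{-214870} + \frac{353134}{94385} = \left(-462465\right) \left(- \frac{1}{214870}\right) + 353134 \cdot \frac{1}{94385} = \frac{92493}{42974} + \frac{353134}{94385} = \frac{23905532321}{4056100990}$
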